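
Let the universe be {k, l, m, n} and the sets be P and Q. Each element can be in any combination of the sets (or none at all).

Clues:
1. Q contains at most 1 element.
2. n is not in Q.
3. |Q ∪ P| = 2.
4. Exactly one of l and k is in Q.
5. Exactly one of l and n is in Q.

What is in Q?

From (2): n ∉ Q.
(5) (exactly one): l ∈ Q.
(1): Q already has 1, so the rest are out.

Q = {l}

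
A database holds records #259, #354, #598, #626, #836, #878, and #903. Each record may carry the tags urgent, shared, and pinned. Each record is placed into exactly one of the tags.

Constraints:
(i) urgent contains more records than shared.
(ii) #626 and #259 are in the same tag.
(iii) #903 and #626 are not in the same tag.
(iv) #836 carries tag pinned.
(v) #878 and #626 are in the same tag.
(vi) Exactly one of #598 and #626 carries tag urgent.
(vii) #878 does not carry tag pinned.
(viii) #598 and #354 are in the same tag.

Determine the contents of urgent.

urgent = {#259, #626, #878}

From (iv): #836 ∈ pinned.
From (vii): #878 ∉ pinned.
(v): #626 matches #878: #626 ∉ pinned.
(ii): #259 matches #626: #259 ∉ pinned.
Suppose #259 ∉ urgent: no assignment then satisfies all the clues, so #259 ∈ urgent.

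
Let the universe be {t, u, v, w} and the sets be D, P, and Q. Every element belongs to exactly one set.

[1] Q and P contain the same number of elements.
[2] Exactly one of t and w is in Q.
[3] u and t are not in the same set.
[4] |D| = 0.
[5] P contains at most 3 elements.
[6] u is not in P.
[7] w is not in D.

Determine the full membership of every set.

D = {}; P = {t, v}; Q = {u, w}

From (6): u ∉ P.
From (7): w ∉ D.
(4): D already has 0, so the rest are out.
Only one set left: u ∈ Q.
(3): t ∉ Q.
Only one set left: t ∈ P.
(2) (exactly one): w ∈ Q.
Suppose v ∉ P: no assignment then satisfies all the clues, so v ∈ P.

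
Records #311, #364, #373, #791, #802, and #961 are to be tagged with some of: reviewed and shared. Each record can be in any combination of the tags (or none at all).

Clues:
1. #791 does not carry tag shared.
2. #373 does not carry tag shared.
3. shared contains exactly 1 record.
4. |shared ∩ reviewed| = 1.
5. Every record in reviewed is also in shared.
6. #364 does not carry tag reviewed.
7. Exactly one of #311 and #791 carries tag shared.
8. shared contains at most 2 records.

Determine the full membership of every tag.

From (1): #791 ∉ shared.
From (2): #373 ∉ shared.
From (6): #364 ∉ reviewed.
(5) contrapositive: #373 ∉ reviewed.
(5) contrapositive: #791 ∉ reviewed.
(7) (exactly one): #311 ∈ shared.
(3): shared already has 1, so the rest are out.
(5) contrapositive: #802 ∉ reviewed.
(5) contrapositive: #961 ∉ reviewed.
Suppose #311 ∉ reviewed: no assignment then satisfies all the clues, so #311 ∈ reviewed.

reviewed = {#311}; shared = {#311}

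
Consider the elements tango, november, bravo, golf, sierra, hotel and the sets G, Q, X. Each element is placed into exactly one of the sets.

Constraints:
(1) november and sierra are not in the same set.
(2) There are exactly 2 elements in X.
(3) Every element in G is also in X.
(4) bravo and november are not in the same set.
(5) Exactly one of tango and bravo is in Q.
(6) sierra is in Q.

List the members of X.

From (6): sierra ∈ Q.
(1): november ∉ Q.
Suppose tango ∉ X: no assignment then satisfies all the clues, so tango ∈ X.

X = {november, tango}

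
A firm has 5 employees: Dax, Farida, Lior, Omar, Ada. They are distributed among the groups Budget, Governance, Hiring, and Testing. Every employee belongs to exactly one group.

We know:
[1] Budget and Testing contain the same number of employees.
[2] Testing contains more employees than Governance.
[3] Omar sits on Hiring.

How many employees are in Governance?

0

From (3): Omar ∈ Hiring.
Suppose Dax ∈ Governance: no assignment then satisfies all the clues, so Dax ∉ Governance.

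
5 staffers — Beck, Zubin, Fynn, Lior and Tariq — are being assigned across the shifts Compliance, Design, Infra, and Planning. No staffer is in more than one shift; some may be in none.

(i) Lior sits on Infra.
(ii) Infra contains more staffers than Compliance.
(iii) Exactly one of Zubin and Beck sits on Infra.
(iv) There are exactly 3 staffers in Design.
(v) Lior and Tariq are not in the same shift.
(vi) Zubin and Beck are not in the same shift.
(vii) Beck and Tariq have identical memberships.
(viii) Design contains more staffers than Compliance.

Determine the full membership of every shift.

Compliance = {}; Design = {Beck, Fynn, Tariq}; Infra = {Lior, Zubin}; Planning = {}

From (i): Lior ∈ Infra.
(v): Tariq ∉ Infra.
(vii): Beck matches Tariq: Beck ∉ Infra.
(iii) (exactly one): Zubin ∈ Infra.
(iv): only 3 candidates remain for Design, so all are in.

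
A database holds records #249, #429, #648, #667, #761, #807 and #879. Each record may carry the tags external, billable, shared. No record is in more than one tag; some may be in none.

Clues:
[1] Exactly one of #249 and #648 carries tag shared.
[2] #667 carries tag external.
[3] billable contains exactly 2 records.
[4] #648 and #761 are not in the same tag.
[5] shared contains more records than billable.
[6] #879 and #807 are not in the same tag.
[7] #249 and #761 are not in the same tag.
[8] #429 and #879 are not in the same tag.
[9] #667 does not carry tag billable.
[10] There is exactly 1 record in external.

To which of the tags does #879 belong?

#879: billable

From (2): #667 ∈ external.
(10): external already has 1, so the rest are out.
Suppose #879 ∉ billable: no assignment then satisfies all the clues, so #879 ∈ billable.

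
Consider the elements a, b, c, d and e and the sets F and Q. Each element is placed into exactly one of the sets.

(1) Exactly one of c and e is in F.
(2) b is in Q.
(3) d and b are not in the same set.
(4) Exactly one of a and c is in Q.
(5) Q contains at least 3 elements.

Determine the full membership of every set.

F = {c, d}; Q = {a, b, e}

From (2): b ∈ Q.
(3): d ∉ Q.
Only one set left: d ∈ F.
Suppose a ∈ F: no assignment then satisfies all the clues, so a ∉ F.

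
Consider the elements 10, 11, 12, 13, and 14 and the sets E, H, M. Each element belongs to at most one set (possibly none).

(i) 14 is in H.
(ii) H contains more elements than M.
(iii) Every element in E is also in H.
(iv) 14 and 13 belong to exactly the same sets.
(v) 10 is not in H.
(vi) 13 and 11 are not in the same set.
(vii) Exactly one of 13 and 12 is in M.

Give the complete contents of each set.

E = {}; H = {13, 14}; M = {12}

From (i): 14 ∈ H.
From (v): 10 ∉ H.
(iii) contrapositive: 10 ∉ E.
(iv): 13 matches 14: 13 ∉ E.
(iv): 13 matches 14: 13 ∈ H.
(vi): 11 ∉ H.
(vii) (exactly one): 12 ∈ M.
(iii) contrapositive: 11 ∉ E.
Suppose 10 ∈ M: no assignment then satisfies all the clues, so 10 ∉ M.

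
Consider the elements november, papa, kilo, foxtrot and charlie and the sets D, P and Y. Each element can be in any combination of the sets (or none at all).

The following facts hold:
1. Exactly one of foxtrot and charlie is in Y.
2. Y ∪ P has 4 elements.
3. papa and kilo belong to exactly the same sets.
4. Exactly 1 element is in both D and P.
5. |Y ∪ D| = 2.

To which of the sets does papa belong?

papa: P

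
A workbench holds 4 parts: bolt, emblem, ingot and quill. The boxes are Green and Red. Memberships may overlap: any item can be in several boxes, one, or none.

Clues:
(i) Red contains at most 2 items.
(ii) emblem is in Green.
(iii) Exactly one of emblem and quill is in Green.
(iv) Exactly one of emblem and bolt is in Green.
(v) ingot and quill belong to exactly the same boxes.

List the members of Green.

From (ii): emblem ∈ Green.
(iii) (exactly one): quill ∉ Green.
(iv) (exactly one): bolt ∉ Green.
(v): ingot matches quill: ingot ∉ Green.

Green = {emblem}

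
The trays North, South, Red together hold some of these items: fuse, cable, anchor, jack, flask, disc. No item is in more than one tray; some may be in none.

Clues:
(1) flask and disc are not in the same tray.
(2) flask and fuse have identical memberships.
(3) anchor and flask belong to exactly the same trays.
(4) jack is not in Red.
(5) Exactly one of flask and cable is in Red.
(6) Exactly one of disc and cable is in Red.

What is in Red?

Red = {cable}

From (4): jack ∉ Red.
Suppose fuse ∈ Red: no assignment then satisfies all the clues, so fuse ∉ Red.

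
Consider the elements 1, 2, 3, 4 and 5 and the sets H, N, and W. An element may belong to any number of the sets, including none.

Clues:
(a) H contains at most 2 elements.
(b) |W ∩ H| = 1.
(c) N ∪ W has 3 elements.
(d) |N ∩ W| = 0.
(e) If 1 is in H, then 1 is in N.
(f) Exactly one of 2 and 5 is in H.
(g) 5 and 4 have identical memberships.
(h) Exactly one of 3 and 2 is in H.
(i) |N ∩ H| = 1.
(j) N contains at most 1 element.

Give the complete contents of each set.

H = {1, 2}; N = {1}; W = {2, 3}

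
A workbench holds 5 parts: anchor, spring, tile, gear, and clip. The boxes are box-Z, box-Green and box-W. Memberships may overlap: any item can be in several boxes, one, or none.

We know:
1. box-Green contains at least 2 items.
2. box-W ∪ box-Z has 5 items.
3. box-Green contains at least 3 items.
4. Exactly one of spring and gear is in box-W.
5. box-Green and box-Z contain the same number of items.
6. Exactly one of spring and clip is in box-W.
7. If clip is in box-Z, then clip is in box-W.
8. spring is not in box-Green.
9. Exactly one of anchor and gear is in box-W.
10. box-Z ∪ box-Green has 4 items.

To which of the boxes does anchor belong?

From (8): spring ∉ box-Green.
Suppose anchor ∉ box-Z: no assignment then satisfies all the clues, so anchor ∈ box-Z.

anchor: box-Green, box-Z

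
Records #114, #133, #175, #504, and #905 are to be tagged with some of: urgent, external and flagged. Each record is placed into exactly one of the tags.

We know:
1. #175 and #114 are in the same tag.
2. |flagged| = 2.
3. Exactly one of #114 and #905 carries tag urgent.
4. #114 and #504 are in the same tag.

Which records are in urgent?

urgent = {#114, #175, #504}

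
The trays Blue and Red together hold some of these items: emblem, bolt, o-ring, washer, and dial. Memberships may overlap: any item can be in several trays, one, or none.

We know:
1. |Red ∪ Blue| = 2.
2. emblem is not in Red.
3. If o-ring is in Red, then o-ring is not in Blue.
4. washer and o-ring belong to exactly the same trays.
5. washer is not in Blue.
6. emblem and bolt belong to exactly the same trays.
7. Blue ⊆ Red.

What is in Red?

Red = {o-ring, washer}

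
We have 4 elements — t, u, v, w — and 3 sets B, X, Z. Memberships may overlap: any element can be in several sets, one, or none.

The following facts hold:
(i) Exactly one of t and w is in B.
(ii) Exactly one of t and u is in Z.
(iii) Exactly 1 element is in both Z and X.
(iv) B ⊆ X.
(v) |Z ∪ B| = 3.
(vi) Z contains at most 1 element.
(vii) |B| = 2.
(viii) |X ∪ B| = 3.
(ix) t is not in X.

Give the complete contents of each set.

B = {v, w}; X = {u, v, w}; Z = {u}

From (ix): t ∉ X.
(iv) contrapositive: t ∉ B.
(i) (exactly one): w ∈ B.
(iv) with w ∈ B: w ∈ X.
Suppose t ∈ Z: no assignment then satisfies all the clues, so t ∉ Z.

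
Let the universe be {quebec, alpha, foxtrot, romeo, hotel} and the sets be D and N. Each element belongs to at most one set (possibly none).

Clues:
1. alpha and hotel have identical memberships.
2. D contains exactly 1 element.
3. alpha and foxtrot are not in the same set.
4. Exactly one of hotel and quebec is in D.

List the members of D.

D = {quebec}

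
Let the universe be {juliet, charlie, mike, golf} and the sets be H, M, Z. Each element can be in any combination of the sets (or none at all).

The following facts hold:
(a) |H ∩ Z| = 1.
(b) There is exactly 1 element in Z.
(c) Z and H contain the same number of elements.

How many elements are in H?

1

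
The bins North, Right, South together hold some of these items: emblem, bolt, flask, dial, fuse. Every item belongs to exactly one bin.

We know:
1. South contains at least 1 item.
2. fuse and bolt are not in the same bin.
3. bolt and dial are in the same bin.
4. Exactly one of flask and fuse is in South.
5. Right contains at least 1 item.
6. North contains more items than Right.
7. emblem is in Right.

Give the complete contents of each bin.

North = {bolt, dial, flask}; Right = {emblem}; South = {fuse}

From (7): emblem ∈ Right.
Suppose bolt ∉ North: no assignment then satisfies all the clues, so bolt ∈ North.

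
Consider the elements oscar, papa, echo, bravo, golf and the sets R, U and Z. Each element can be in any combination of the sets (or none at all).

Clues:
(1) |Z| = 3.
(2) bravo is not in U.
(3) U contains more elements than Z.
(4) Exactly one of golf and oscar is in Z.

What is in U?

U = {echo, golf, oscar, papa}

From (2): bravo ∉ U.
Suppose oscar ∉ U: no assignment then satisfies all the clues, so oscar ∈ U.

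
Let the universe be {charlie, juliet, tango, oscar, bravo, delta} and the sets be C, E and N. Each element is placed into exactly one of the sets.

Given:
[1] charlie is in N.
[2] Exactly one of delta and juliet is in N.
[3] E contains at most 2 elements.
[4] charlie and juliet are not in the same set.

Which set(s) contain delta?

delta: N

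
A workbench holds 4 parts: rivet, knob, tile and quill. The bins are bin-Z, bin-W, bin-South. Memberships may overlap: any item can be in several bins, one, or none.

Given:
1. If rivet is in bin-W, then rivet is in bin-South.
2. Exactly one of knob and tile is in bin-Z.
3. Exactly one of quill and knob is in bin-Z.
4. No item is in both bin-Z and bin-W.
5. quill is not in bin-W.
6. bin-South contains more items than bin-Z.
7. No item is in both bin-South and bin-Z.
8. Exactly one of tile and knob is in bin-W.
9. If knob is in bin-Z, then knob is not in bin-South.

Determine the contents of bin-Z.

bin-Z = {knob}

From (5): quill ∉ bin-W.
Suppose rivet ∈ bin-Z: no assignment then satisfies all the clues, so rivet ∉ bin-Z.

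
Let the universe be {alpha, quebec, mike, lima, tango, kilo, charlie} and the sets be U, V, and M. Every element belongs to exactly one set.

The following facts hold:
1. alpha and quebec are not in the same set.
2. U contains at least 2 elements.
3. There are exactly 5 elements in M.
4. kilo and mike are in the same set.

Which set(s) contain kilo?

kilo: M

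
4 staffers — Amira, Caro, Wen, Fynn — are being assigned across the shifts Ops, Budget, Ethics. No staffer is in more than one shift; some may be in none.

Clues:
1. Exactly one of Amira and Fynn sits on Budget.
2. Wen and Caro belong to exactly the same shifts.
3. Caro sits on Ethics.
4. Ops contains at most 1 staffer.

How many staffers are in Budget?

1

From (3): Caro ∈ Ethics.
(2): Wen matches Caro: Wen ∉ Ops.
(2): Wen matches Caro: Wen ∉ Budget.
(2): Wen matches Caro: Wen ∈ Ethics.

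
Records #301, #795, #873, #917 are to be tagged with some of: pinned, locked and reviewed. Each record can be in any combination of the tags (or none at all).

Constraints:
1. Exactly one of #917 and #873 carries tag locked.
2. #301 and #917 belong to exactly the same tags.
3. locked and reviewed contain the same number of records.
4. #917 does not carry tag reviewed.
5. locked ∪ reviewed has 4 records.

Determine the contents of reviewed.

reviewed = {#795, #873}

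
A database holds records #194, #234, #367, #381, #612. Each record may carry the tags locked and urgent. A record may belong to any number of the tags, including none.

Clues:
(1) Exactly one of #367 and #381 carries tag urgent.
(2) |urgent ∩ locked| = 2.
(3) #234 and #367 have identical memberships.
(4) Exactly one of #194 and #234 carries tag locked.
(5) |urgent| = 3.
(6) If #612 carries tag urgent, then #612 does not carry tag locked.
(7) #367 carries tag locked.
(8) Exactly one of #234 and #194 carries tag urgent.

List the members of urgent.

urgent = {#234, #367, #612}

From (7): #367 ∈ locked.
(3): #234 matches #367: #234 ∈ locked.
(4) (exactly one): #194 ∉ locked.
Suppose #194 ∈ urgent: no assignment then satisfies all the clues, so #194 ∉ urgent.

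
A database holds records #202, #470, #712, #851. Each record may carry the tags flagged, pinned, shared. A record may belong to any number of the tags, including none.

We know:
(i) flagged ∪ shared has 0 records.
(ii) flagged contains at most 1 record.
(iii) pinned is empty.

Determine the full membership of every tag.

flagged = {}; pinned = {}; shared = {}

(iii): pinned already has 0, so the rest are out.
Suppose #202 ∈ flagged: no assignment then satisfies all the clues, so #202 ∉ flagged.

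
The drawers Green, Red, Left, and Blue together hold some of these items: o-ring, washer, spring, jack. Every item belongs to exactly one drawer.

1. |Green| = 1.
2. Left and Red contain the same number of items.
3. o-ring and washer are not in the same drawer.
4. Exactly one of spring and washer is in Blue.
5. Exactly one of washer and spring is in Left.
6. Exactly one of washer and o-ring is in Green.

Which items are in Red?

Red = {jack}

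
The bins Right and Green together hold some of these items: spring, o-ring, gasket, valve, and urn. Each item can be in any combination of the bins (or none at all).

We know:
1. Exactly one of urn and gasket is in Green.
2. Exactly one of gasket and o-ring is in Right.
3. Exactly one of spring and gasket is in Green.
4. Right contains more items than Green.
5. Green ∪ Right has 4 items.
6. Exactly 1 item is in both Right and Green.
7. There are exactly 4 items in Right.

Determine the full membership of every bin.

Right = {gasket, spring, urn, valve}; Green = {gasket}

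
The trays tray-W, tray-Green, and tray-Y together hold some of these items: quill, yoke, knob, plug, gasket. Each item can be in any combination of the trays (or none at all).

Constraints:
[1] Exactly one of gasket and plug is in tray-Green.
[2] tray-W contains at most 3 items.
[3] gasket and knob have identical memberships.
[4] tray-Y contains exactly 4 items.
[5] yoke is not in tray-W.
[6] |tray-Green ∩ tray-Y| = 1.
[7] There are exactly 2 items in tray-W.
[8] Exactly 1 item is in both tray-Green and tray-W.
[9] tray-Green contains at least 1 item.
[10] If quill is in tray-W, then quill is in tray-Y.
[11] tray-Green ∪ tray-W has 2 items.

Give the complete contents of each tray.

From (5): yoke ∉ tray-W.
Suppose quill ∉ tray-W: no assignment then satisfies all the clues, so quill ∈ tray-W.

tray-W = {plug, quill}; tray-Green = {plug}; tray-Y = {gasket, knob, plug, quill}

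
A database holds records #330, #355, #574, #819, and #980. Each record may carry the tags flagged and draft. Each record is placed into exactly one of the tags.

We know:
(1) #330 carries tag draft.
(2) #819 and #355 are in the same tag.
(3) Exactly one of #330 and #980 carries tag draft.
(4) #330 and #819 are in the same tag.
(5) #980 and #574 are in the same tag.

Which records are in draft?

draft = {#330, #355, #819}

From (1): #330 ∈ draft.
(3) (exactly one): #980 ∉ draft.
(4): #819 matches #330: #819 ∉ flagged.
(4): #819 matches #330: #819 ∈ draft.
(5): #574 matches #980: #574 ∉ draft.
Only one tag left: #574 ∈ flagged.
Only one tag left: #980 ∈ flagged.
(2): #355 matches #819: #355 ∉ flagged.
(2): #355 matches #819: #355 ∈ draft.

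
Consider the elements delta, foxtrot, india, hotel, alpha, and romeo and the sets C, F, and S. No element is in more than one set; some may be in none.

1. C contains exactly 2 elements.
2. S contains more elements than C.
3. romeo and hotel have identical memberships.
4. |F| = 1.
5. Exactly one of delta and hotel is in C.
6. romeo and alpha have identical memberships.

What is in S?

S = {alpha, hotel, romeo}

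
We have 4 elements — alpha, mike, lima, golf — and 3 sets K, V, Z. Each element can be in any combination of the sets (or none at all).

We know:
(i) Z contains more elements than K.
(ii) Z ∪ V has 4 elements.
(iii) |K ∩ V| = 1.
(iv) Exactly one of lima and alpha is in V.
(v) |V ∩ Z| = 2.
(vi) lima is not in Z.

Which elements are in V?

V = {golf, lima, mike}

From (vi): lima ∉ Z.
Suppose alpha ∈ V: no assignment then satisfies all the clues, so alpha ∉ V.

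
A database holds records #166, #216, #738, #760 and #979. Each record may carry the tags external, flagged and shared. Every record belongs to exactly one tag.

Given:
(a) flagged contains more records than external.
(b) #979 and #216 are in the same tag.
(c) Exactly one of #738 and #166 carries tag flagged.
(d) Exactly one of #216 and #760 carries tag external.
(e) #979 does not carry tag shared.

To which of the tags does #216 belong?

#216: flagged

From (e): #979 ∉ shared.
(b): #216 matches #979: #216 ∉ shared.
Suppose #216 ∈ external: no assignment then satisfies all the clues, so #216 ∉ external.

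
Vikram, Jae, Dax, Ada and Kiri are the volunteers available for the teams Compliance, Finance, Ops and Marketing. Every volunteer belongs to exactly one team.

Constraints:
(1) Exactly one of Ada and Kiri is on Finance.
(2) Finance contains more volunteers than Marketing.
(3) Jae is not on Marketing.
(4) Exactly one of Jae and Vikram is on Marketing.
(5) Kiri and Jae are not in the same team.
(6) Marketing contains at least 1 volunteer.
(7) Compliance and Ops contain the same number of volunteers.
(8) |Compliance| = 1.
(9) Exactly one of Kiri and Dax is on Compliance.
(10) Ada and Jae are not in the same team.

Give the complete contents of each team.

Compliance = {Kiri}; Finance = {Ada, Dax}; Ops = {Jae}; Marketing = {Vikram}

From (3): Jae ∉ Marketing.
(4) (exactly one): Vikram ∈ Marketing.
Suppose Jae ∈ Compliance: no assignment then satisfies all the clues, so Jae ∉ Compliance.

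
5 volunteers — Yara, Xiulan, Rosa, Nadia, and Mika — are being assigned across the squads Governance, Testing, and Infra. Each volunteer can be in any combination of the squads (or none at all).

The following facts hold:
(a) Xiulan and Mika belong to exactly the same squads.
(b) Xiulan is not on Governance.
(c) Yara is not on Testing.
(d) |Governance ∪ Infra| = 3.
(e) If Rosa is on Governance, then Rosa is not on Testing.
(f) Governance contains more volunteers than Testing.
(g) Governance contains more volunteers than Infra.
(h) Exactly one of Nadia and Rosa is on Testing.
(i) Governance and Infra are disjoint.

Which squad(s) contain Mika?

Mika: none

From (b): Xiulan ∉ Governance.
From (c): Yara ∉ Testing.
(a): Mika matches Xiulan: Mika ∉ Governance.
Suppose Mika ∈ Testing: no assignment then satisfies all the clues, so Mika ∉ Testing.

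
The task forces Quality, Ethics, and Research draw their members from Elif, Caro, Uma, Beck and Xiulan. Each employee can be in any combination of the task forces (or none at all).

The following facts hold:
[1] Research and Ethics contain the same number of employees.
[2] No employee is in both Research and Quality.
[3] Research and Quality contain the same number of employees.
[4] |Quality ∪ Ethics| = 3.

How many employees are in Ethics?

2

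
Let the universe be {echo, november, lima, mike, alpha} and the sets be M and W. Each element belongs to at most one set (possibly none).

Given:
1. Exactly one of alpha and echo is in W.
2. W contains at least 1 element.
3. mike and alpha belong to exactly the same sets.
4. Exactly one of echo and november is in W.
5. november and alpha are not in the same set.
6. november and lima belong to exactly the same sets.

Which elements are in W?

W = {echo}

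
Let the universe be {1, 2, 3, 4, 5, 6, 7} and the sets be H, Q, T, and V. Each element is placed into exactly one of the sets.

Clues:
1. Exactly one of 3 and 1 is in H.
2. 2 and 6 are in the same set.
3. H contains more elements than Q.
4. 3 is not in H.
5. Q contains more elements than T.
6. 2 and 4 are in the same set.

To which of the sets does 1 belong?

From (4): 3 ∉ H.
(1) (exactly one): 1 ∈ H.

1: H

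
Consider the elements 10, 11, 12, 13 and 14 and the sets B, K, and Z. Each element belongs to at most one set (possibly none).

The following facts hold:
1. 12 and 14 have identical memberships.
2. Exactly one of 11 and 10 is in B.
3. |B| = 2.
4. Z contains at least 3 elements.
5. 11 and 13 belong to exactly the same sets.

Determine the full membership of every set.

B = {11, 13}; K = {}; Z = {10, 12, 14}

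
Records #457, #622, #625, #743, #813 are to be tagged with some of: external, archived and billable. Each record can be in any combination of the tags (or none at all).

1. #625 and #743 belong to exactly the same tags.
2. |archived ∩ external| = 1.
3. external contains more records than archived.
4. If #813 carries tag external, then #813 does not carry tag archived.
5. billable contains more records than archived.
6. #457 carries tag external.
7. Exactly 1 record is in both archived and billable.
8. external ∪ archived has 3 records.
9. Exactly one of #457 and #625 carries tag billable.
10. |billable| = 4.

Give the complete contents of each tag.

external = {#457, #622, #813}; archived = {#622}; billable = {#622, #625, #743, #813}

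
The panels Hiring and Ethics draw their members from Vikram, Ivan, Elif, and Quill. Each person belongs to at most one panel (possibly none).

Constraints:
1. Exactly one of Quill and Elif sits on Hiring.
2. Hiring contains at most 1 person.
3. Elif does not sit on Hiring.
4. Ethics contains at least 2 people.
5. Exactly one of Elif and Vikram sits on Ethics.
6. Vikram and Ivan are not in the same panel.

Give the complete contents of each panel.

Hiring = {Quill}; Ethics = {Elif, Ivan}

From (3): Elif ∉ Hiring.
(1) (exactly one): Quill ∈ Hiring.
(2): Hiring already has 1, so the rest are out.
Suppose Vikram ∈ Ethics: no assignment then satisfies all the clues, so Vikram ∉ Ethics.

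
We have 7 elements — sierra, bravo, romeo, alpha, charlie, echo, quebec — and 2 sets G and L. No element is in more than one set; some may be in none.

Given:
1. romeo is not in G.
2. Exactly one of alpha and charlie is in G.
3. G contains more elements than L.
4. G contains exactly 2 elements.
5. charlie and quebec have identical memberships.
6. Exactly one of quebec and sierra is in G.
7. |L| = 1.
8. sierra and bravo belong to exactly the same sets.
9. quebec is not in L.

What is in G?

G = {charlie, quebec}

From (1): romeo ∉ G.
From (9): quebec ∉ L.
(5): charlie matches quebec: charlie ∉ L.
Suppose sierra ∈ G: no assignment then satisfies all the clues, so sierra ∉ G.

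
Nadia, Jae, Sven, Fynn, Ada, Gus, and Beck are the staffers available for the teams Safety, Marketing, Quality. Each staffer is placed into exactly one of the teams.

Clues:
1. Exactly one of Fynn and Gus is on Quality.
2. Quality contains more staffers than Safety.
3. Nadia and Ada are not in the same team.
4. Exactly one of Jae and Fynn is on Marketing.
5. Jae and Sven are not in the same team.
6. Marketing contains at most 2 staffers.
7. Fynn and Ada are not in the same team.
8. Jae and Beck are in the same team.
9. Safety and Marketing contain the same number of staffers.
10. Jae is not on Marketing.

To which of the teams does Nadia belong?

Nadia: Marketing

From (10): Jae ∉ Marketing.
(4) (exactly one): Fynn ∈ Marketing.
(7): Ada ∉ Marketing.
(8): Beck matches Jae: Beck ∉ Marketing.
(1) (exactly one): Gus ∈ Quality.
Suppose Nadia ∈ Safety: no assignment then satisfies all the clues, so Nadia ∉ Safety.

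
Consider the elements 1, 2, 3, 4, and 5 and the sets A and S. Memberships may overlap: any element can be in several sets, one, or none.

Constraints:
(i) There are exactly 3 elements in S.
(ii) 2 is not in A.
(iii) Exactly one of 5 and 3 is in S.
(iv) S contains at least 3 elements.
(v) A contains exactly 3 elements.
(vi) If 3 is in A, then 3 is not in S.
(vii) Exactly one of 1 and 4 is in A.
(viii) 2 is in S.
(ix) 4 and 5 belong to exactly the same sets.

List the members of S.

S = {2, 4, 5}

From (ii): 2 ∉ A.
From (viii): 2 ∈ S.
Suppose 1 ∈ S: no assignment then satisfies all the clues, so 1 ∉ S.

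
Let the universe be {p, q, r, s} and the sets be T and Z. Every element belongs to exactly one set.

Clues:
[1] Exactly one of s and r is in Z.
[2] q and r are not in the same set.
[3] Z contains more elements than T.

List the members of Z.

Z = {p, q, s}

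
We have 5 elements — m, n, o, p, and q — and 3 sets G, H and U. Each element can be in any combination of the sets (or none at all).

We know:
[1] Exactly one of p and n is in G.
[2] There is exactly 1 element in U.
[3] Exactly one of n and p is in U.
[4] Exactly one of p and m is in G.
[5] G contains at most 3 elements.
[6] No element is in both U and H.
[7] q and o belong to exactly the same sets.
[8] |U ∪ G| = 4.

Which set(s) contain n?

n: U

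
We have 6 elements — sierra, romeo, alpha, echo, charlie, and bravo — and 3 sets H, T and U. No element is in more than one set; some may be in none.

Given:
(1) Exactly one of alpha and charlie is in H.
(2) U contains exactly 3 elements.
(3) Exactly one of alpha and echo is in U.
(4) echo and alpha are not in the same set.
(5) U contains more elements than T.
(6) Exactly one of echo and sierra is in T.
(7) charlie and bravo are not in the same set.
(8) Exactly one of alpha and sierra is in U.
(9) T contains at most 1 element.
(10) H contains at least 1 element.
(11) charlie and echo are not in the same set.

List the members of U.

U = {alpha, bravo, romeo}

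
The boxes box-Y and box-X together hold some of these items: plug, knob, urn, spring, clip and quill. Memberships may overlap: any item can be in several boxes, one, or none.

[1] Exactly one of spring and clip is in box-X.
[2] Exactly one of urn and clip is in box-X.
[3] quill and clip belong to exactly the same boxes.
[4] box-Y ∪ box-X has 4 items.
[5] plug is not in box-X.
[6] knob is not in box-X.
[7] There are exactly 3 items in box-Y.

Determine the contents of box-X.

box-X = {spring, urn}

From (5): plug ∉ box-X.
From (6): knob ∉ box-X.
Suppose urn ∉ box-X: no assignment then satisfies all the clues, so urn ∈ box-X.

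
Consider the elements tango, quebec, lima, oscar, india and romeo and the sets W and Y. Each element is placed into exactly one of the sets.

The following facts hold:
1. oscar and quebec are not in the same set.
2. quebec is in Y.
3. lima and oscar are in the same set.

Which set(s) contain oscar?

From (2): quebec ∈ Y.
(1): oscar ∉ Y.
(3): lima matches oscar: lima ∉ Y.
Only one set left: lima ∈ W.
Only one set left: oscar ∈ W.

oscar: W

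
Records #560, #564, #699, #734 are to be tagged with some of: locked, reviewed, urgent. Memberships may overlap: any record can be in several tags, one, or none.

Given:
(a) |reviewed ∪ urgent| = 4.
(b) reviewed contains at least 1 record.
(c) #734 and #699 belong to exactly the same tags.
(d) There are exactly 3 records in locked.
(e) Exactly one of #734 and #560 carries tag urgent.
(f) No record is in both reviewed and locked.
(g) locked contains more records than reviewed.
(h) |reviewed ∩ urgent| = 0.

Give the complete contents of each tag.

locked = {#564, #699, #734}; reviewed = {#560}; urgent = {#564, #699, #734}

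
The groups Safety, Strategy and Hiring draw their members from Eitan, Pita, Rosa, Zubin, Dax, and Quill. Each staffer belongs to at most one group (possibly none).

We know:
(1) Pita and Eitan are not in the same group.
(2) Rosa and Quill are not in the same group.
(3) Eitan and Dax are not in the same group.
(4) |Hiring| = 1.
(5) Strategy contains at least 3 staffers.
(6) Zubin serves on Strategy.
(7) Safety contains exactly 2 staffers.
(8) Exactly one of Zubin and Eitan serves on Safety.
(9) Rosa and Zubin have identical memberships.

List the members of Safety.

Safety = {Eitan, Quill}

From (6): Zubin ∈ Strategy.
(8) (exactly one): Eitan ∈ Safety.
(9): Rosa matches Zubin: Rosa ∉ Safety.
(9): Rosa matches Zubin: Rosa ∈ Strategy.
(1): Pita ∉ Safety.
(2): Quill ∉ Strategy.
(3): Dax ∉ Safety.
(7): only 2 candidates remain for Safety, so all are in.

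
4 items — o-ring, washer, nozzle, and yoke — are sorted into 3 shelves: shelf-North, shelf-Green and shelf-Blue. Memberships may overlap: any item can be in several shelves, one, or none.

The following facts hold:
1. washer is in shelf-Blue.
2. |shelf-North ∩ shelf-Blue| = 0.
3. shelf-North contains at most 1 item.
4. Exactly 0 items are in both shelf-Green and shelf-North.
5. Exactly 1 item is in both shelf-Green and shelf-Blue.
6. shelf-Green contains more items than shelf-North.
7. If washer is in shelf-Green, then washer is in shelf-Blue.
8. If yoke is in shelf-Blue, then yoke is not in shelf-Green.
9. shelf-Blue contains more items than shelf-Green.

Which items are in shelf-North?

shelf-North = {}

From (1): washer ∈ shelf-Blue.
Suppose o-ring ∈ shelf-North: no assignment then satisfies all the clues, so o-ring ∉ shelf-North.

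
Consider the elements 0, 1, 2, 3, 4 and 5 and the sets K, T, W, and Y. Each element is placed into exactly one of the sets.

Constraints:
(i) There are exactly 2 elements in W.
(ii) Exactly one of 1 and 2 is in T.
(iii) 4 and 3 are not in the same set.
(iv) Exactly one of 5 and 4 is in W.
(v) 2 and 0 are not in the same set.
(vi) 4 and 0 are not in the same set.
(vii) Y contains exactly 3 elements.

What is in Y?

Y = {0, 3, 5}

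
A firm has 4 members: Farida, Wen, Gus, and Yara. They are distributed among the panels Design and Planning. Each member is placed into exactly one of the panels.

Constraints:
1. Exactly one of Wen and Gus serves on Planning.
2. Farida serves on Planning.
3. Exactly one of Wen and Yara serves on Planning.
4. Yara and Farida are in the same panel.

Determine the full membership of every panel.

From (2): Farida ∈ Planning.
(4): Yara matches Farida: Yara ∉ Design.
(4): Yara matches Farida: Yara ∈ Planning.
(3) (exactly one): Wen ∉ Planning.
Only one panel left: Wen ∈ Design.
(1) (exactly one): Gus ∈ Planning.

Design = {Wen}; Planning = {Farida, Gus, Yara}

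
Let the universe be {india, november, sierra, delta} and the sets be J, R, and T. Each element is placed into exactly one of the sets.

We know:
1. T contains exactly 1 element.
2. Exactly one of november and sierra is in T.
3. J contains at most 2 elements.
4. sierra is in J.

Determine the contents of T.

T = {november}

From (4): sierra ∈ J.
(2) (exactly one): november ∈ T.
(1): T already has 1, so the rest are out.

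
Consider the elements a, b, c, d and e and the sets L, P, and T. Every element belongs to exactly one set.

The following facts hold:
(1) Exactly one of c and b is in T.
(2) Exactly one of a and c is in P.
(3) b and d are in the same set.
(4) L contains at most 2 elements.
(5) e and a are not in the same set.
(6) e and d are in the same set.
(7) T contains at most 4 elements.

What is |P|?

1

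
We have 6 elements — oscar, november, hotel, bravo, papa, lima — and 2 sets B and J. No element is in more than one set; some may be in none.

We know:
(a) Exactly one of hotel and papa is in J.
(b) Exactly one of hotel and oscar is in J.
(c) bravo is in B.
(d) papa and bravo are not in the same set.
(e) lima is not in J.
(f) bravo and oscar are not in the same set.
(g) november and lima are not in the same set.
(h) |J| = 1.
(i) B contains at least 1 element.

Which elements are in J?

J = {hotel}

From (c): bravo ∈ B.
From (e): lima ∉ J.
(d): papa ∉ B.
(f): oscar ∉ B.
Suppose oscar ∈ J: no assignment then satisfies all the clues, so oscar ∉ J.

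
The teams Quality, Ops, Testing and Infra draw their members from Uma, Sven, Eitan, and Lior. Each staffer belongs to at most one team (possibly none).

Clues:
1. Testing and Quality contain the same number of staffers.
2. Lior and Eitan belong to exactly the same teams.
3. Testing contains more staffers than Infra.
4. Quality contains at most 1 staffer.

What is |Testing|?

1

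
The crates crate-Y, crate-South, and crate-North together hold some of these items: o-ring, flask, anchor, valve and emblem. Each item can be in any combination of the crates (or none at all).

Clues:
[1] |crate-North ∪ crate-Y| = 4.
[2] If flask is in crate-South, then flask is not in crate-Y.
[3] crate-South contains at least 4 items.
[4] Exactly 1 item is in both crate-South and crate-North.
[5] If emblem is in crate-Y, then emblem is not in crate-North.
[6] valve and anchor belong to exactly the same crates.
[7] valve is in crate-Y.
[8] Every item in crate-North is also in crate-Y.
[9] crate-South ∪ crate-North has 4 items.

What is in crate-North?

crate-North = {o-ring}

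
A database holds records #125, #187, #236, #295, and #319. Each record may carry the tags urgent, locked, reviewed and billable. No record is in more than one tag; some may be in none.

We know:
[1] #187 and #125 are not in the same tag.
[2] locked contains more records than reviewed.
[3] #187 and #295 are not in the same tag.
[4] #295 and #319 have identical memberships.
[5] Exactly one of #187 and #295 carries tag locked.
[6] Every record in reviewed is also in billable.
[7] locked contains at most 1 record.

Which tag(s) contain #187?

#187: locked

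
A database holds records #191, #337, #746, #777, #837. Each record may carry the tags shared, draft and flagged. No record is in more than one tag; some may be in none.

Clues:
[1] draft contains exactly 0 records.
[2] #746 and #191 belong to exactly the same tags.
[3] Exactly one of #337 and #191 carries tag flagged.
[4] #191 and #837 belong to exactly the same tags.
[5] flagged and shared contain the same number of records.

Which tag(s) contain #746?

#746: none

(1): draft already has 0, so the rest are out.
Suppose #746 ∈ shared: no assignment then satisfies all the clues, so #746 ∉ shared.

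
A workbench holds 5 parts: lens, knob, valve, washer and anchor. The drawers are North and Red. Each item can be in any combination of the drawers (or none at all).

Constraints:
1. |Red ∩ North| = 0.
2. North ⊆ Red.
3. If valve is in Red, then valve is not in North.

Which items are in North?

North = {}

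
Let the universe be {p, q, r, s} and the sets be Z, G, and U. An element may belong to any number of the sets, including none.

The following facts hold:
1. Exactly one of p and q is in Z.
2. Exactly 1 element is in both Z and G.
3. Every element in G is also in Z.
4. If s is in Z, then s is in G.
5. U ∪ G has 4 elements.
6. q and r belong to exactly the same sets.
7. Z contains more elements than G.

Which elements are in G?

G = {s}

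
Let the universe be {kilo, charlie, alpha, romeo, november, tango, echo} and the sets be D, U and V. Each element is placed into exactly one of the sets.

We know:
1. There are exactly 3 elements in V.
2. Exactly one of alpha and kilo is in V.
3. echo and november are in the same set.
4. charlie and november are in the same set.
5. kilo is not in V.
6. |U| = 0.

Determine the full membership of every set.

D = {charlie, echo, kilo, november}; U = {}; V = {alpha, romeo, tango}

From (5): kilo ∉ V.
(2) (exactly one): alpha ∈ V.
(6): U already has 0, so the rest are out.
Only one set left: kilo ∈ D.
Suppose charlie ∉ D: no assignment then satisfies all the clues, so charlie ∈ D.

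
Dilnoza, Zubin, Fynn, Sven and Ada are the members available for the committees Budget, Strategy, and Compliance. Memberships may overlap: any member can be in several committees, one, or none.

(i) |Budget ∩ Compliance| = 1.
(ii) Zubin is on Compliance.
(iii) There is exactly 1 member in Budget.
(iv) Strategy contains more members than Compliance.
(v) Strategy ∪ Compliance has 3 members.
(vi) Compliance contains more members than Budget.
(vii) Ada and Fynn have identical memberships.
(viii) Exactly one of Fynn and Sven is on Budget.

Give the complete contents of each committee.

Budget = {Sven}; Strategy = {Dilnoza, Sven, Zubin}; Compliance = {Sven, Zubin}

From (ii): Zubin ∈ Compliance.
Suppose Dilnoza ∈ Budget: no assignment then satisfies all the clues, so Dilnoza ∉ Budget.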